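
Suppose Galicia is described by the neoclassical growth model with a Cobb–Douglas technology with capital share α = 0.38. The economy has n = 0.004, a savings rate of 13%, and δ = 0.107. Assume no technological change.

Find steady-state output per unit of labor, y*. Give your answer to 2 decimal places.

y* = 1.10

In steady state, investment equals break-even investment: s·k^α = (n + δ)·k.
Rearranging, k^(1−α) = s / (n + δ).
k^0.62 = 0.13 / (0.004 + 0.107) = 0.13 / 0.111 = 1.1712
k* = 1.1712^(1/0.62) ≈ 1.2903
y* = (k*)^α = 1.2903^0.38 ≈ 1.1017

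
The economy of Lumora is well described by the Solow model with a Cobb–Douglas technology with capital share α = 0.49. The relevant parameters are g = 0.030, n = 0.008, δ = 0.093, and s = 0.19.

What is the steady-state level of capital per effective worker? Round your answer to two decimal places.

k* ≈ 2.07

At the steady state, Δk = 0, so s·k^α = (n + g + δ)·k.
Rearranging, k^(1−α) = s / (n + g + δ).
k^0.51 = 0.19 / (0.008 + 0.030 + 0.093) = 0.19 / 0.131 = 1.4504
k* = 1.4504^(1/0.51) ≈ 2.0732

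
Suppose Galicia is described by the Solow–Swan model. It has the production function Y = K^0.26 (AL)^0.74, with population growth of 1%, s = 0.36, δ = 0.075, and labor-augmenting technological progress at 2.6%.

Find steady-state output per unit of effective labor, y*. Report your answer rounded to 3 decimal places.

y* ≈ 1.512

At the steady state, Δk = 0, so s·k^α = (n + g + δ)·k.
Rearranging, k^(1−α) = s / (n + g + δ).
k^0.74 = 0.36 / (0.010 + 0.026 + 0.075) = 0.36 / 0.111 = 3.2432
k* = 3.2432^(1/0.74) ≈ 4.9035
y* = (k*)^α = 4.9035^0.26 ≈ 1.5119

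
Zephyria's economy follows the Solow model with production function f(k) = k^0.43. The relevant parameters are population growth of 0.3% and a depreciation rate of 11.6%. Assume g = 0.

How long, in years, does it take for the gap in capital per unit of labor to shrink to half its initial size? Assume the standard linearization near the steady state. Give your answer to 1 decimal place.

about 10.2 years

Near the steady state the convergence rate is λ = (1 − α)(n + δ).
λ = (1 − 0.43) × 0.119 = 0.57 × 0.119 = 0.06783
Half-life = ln 2 / λ = 0.6931 / 0.06783 ≈ 10.22 years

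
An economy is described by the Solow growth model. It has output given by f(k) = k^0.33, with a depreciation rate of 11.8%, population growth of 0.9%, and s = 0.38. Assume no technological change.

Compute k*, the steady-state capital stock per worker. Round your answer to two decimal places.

k* = 5.13

Steady state requires s·f(k) = (n + δ)·k, i.e. s·k^α = (n + δ)·k.
Dividing both sides by k: k^(1−α) = s / (n + δ).
k^0.67 = 0.38 / (0.009 + 0.118) = 0.38 / 0.127 = 2.9921
k* = 2.9921^(1/0.67) ≈ 5.1335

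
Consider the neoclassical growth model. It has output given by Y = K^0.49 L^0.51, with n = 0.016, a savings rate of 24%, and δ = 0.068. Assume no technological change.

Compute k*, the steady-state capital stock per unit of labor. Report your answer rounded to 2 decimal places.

k* = 7.83

Steady state requires s·f(k) = (n + δ)·k, i.e. s·k^α = (n + δ)·k.
Dividing both sides by k: k^(1−α) = s / (n + δ).
k^0.51 = 0.24 / (0.016 + 0.068) = 0.24 / 0.084 = 2.8571
k* = 2.8571^(1/0.51) ≈ 7.8338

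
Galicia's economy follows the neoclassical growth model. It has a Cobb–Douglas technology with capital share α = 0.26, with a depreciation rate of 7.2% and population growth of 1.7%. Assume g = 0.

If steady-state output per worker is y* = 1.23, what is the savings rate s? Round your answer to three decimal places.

Steady state requires s·f(k) = (n + δ)·k, i.e. s·k^α = (n + δ)·k.
Since y* = [s/(n + δ)]^(α/(1−α)), we have s/(n + δ) = (y*)^((1−α)/α) = 1.23^2.8462 = 1.8026.
Therefore s = 1.8026 × (n + δ) = 1.8026 × 0.089 = 0.1604.

s ≈ 0.160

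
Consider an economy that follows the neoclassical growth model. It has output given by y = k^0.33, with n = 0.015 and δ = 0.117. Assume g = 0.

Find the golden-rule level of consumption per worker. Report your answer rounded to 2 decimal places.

At the golden rule, f'(k) = n + δ, so α·k^(α−1) = n + δ and k_gold = (α/(n + δ))^(1/(1−α)).
k_gold = (0.33/0.132)^(1/0.67) = 2.5000^1.4925 ≈ 3.9258
c_gold = f(k_gold) − (n + δ)·k_gold = 1.5703 − 0.132×3.9258 ≈ 1.0521

c_gold ≈ 1.05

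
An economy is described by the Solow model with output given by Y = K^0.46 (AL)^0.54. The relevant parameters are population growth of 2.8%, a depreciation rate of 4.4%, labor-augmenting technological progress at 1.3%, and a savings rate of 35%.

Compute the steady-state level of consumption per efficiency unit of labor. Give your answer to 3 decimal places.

c* = 2.170

Steady state requires s·f(k) = (n + g + δ)·k, i.e. s·k^α = (n + g + δ)·k.
Rearranging, k^(1−α) = s / (n + g + δ).
k^0.54 = 0.35 / (0.028 + 0.013 + 0.044) = 0.35 / 0.085 = 4.1176
k* = 4.1176^(1/0.54) ≈ 13.7477
y* = (k*)^α = 13.7477^0.46 ≈ 3.3388
c* = (1 − s)·y* = (1 − 0.35) × 3.3388 ≈ 2.1702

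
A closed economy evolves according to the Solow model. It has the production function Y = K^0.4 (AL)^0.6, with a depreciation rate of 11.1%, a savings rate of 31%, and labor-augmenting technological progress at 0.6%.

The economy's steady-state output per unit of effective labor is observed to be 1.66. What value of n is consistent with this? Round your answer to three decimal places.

n ≈ 0.028

Steady state requires s·f(k) = (n + g + δ)·k, i.e. s·k^α = (n + g + δ)·k.
Since y* = [s/(n + g + δ)]^(α/(1−α)), we have s/(n + g + δ) = (y*)^((1−α)/α) = 1.66^1.5 = 2.1388.
Therefore n + g + δ = s / 2.1388 = 0.31 / 2.1388 = 0.1449, so n = 0.1449 − 0.117 = 0.0279.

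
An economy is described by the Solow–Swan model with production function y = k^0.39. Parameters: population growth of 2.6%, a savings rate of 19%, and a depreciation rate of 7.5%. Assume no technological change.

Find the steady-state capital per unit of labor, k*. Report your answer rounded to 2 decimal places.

In steady state, investment equals break-even investment: s·k^α = (n + δ)·k.
Rearranging, k^(1−α) = s / (n + δ).
k^0.61 = 0.19 / (0.026 + 0.075) = 0.19 / 0.101 = 1.8812
k* = 1.8812^(1/0.61) ≈ 2.8177

k* ≈ 2.82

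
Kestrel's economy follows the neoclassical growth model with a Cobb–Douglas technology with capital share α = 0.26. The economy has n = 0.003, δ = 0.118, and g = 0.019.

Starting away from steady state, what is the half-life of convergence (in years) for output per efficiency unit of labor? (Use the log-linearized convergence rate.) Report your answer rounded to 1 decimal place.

half-life ≈ 6.7 years

Near the steady state the convergence rate is λ = (1 − α)(n + g + δ).
λ = (1 − 0.26) × 0.140 = 0.74 × 0.140 = 0.1036
Half-life = ln 2 / λ = 0.6931 / 0.1036 ≈ 6.69 years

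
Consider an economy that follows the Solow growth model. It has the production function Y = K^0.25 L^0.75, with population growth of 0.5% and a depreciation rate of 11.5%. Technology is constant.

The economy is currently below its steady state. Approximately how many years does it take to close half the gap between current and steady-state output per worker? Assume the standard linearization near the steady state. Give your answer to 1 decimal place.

about 7.7 years

Near the steady state the convergence rate is λ = (1 − α)(n + δ).
λ = (1 − 0.25) × 0.120 = 0.75 × 0.120 = 0.0900
Half-life = ln 2 / λ = 0.6931 / 0.0900 ≈ 7.70 years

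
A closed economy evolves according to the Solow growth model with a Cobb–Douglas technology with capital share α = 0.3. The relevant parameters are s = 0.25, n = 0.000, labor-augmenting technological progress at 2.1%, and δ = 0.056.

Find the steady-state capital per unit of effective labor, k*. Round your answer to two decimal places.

k* = 5.38

Steady state requires s·f(k) = (n + g + δ)·k, i.e. s·k^α = (n + g + δ)·k.
Rearranging, k^(1−α) = s / (n + g + δ).
k^0.7 = 0.25 / (0.000 + 0.021 + 0.056) = 0.25 / 0.077 = 3.2468
k* = 3.2468^(1/0.7) ≈ 5.3784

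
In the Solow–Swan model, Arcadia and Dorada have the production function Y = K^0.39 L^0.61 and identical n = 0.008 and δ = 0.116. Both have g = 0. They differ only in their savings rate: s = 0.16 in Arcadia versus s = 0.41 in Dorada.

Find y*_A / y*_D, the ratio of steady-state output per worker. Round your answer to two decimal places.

y*_A / y*_D ≈ 0.55

Steady-state y* = [s/(n + δ)]^(α/(1−α)), so the ratio is [ (s_A/(n + δ)_A) / (s_D/(n + δ)_D) ]^0.6393.
s_A/(n + δ)_A = 0.16/0.124 = 1.2903; s_D/(n + δ)_D = 0.41/0.124 = 3.3065.
Ratio = (1.2903/3.3065)^0.6393 = 0.3902^0.6393 ≈ 0.5479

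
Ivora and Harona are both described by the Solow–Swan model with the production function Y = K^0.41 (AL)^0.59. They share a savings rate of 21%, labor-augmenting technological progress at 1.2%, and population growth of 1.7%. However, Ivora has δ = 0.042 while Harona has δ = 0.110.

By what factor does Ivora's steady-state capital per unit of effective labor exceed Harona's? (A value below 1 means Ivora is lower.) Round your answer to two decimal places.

Steady-state k* = [s/(n + g + δ)]^(1/(1−α)), so the ratio is [ (s_I/(n + g + δ)_I) / (s_H/(n + g + δ)_H) ]^1.6949.
s_I/(n + g + δ)_I = 0.21/0.071 = 2.9577; s_H/(n + g + δ)_H = 0.21/0.139 = 1.5108.
Ratio = (2.9577/1.5108)^1.6949 = 1.9577^1.6949 ≈ 3.1223

ratio ≈ 3.12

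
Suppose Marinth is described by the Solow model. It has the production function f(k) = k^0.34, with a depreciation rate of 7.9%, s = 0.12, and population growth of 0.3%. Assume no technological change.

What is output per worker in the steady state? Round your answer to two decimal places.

Steady state requires s·f(k) = (n + δ)·k, i.e. s·k^α = (n + δ)·k.
Dividing both sides by k: k^(1−α) = s / (n + δ).
k^0.66 = 0.12 / (0.003 + 0.079) = 0.12 / 0.082 = 1.4634
k* = 1.4634^(1/0.66) ≈ 1.7805
y* = (k*)^α = 1.7805^0.34 ≈ 1.2167

y* = 1.22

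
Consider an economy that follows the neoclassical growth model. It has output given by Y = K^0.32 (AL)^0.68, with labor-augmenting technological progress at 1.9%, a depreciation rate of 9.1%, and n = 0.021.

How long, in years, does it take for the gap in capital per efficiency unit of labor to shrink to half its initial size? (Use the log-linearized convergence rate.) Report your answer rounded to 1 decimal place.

Near the steady state the convergence rate is λ = (1 − α)(n + g + δ).
λ = (1 − 0.32) × 0.131 = 0.68 × 0.131 = 0.08908
Half-life = ln 2 / λ = 0.6931 / 0.08908 ≈ 7.78 years

half-life ≈ 7.8 years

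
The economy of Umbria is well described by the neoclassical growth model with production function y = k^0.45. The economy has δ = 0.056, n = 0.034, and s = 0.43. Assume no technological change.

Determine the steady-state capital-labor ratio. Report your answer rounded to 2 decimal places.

At the steady state, Δk = 0, so s·k^α = (n + δ)·k.
Rearranging, k^(1−α) = s / (n + δ).
k^0.55 = 0.43 / (0.034 + 0.056) = 0.43 / 0.090 = 4.7778
k* = 4.7778^(1/0.55) ≈ 17.1775

k* ≈ 17.18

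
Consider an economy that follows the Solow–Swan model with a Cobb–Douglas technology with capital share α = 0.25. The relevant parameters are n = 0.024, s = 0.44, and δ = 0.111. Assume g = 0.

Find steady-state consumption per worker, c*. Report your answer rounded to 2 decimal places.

c* ≈ 0.83

In steady state, investment equals break-even investment: s·k^α = (n + δ)·k.
Dividing both sides by k: k^(1−α) = s / (n + δ).
k^0.75 = 0.44 / (0.024 + 0.111) = 0.44 / 0.135 = 3.2593
k* = 3.2593^(1/0.75) ≈ 4.8324
y* = (k*)^α = 4.8324^0.25 ≈ 1.4827
c* = (1 − s)·y* = (1 − 0.44) × 1.4827 ≈ 0.8303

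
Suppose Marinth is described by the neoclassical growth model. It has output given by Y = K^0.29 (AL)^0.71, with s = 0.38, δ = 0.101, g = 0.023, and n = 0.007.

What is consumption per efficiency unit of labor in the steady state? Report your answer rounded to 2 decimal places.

c* ≈ 0.96

At the steady state, Δk = 0, so s·k^α = (n + g + δ)·k.
Dividing both sides by k: k^(1−α) = s / (n + g + δ).
k^0.71 = 0.38 / (0.007 + 0.023 + 0.101) = 0.38 / 0.131 = 2.9008
k* = 2.9008^(1/0.71) ≈ 4.4816
y* = (k*)^α = 4.4816^0.29 ≈ 1.5450
c* = (1 − s)·y* = (1 − 0.38) × 1.5450 ≈ 0.9579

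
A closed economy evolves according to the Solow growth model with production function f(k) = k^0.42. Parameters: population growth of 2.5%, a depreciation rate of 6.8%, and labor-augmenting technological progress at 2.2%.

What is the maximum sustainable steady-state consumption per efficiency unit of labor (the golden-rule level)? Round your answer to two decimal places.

c_gold ≈ 1.48

At the golden rule, f'(k) = n + g + δ, so α·k^(α−1) = n + g + δ and k_gold = (α/(n + g + δ))^(1/(1−α)).
k_gold = (0.42/0.115)^(1/0.58) = 3.6522^1.7241 ≈ 9.3304
c_gold = f(k_gold) − (n + g + δ)·k_gold = 2.5548 − 0.115×9.3304 ≈ 1.4818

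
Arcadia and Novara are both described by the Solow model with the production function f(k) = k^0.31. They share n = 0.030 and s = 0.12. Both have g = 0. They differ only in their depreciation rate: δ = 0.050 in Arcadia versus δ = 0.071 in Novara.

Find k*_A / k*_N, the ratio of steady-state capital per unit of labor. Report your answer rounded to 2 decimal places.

ratio ≈ 1.40

Steady-state k* = [s/(n + δ)]^(1/(1−α)), so the ratio is [ (s_A/(n + δ)_A) / (s_N/(n + δ)_N) ]^1.4493.
s_A/(n + δ)_A = 0.12/0.080 = 1.5000; s_N/(n + δ)_N = 0.12/0.101 = 1.1881.
Ratio = (1.5000/1.1881)^1.4493 = 1.2625^1.4493 ≈ 1.4019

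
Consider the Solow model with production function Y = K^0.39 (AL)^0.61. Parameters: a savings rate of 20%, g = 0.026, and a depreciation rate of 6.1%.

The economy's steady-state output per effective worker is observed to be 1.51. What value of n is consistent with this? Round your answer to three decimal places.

n ≈ 0.018

Steady state requires s·f(k) = (n + g + δ)·k, i.e. s·k^α = (n + g + δ)·k.
Since y* = [s/(n + g + δ)]^(α/(1−α)), we have s/(n + g + δ) = (y*)^((1−α)/α) = 1.51^1.5641 = 1.9052.
Therefore n + g + δ = s / 1.9052 = 0.20 / 1.9052 = 0.1050, so n = 0.1050 − 0.087 = 0.0180.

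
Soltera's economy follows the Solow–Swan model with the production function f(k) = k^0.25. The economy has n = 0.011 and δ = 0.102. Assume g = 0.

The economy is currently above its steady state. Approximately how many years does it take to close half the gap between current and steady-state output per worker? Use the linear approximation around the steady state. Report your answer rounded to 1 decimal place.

Near the steady state the convergence rate is λ = (1 − α)(n + δ).
λ = (1 − 0.25) × 0.113 = 0.75 × 0.113 = 0.08475
Half-life = ln 2 / λ = 0.6931 / 0.08475 ≈ 8.18 years

about 8.2 years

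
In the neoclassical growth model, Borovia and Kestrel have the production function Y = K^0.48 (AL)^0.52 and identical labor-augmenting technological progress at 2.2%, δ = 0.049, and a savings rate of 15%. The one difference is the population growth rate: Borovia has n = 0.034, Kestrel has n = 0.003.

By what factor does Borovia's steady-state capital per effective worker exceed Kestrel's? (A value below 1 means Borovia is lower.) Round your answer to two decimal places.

Steady-state k* = [s/(n + g + δ)]^(1/(1−α)), so the ratio is [ (s_B/(n + g + δ)_B) / (s_K/(n + g + δ)_K) ]^1.9231.
s_B/(n + g + δ)_B = 0.15/0.105 = 1.4286; s_K/(n + g + δ)_K = 0.15/0.074 = 2.0270.
Ratio = (1.4286/2.0270)^1.9231 = 0.7048^1.9231 ≈ 0.5103

ratio ≈ 0.51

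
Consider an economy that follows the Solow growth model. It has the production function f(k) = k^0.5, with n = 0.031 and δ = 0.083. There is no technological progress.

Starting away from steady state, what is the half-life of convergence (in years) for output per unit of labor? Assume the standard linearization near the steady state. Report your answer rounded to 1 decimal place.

Near the steady state the convergence rate is λ = (1 − α)(n + δ).
λ = (1 − 0.5) × 0.114 = 0.5 × 0.114 = 0.0570
Half-life = ln 2 / λ = 0.6931 / 0.0570 ≈ 12.16 years

half-life ≈ 12.2 years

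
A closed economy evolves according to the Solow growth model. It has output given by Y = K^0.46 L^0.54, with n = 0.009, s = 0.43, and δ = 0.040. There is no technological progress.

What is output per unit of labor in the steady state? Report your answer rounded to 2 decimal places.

At the steady state, Δk = 0, so s·k^α = (n + δ)·k.
Rearranging, k^(1−α) = s / (n + δ).
k^0.54 = 0.43 / (0.009 + 0.040) = 0.43 / 0.049 = 8.7755
k* = 8.7755^(1/0.54) ≈ 55.8213
y* = (k*)^α = 55.8213^0.46 ≈ 6.3610

y* = 6.36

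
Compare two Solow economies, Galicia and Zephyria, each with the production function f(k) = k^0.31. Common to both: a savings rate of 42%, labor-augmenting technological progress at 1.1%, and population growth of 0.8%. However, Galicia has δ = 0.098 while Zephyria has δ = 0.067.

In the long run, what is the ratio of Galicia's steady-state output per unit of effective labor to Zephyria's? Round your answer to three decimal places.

y*_G / y*_Z ≈ 0.871

Steady-state y* = [s/(n + g + δ)]^(α/(1−α)), so the ratio is [ (s_G/(n + g + δ)_G) / (s_Z/(n + g + δ)_Z) ]^0.4493.
s_G/(n + g + δ)_G = 0.42/0.117 = 3.5897; s_Z/(n + g + δ)_Z = 0.42/0.086 = 4.8837.
Ratio = (3.5897/4.8837)^0.4493 = 0.7350^0.4493 ≈ 0.8708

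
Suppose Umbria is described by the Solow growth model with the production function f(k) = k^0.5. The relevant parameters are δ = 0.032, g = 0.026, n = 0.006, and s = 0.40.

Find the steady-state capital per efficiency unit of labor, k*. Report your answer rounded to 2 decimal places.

In steady state, investment equals break-even investment: s·k^α = (n + g + δ)·k.
Dividing both sides by k: k^(1−α) = s / (n + g + δ).
k^0.5 = 0.40 / (0.006 + 0.026 + 0.032) = 0.40 / 0.064 = 6.2500
k* = 6.2500^(1/0.5) ≈ 39.0625

k* = 39.06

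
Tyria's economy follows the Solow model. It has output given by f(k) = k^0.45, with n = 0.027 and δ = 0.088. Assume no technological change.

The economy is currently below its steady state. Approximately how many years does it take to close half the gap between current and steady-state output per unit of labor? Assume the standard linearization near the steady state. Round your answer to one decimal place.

Near the steady state the convergence rate is λ = (1 − α)(n + δ).
λ = (1 − 0.45) × 0.115 = 0.55 × 0.115 = 0.06325
Half-life = ln 2 / λ = 0.6931 / 0.06325 ≈ 10.96 years

half-life ≈ 11.0 years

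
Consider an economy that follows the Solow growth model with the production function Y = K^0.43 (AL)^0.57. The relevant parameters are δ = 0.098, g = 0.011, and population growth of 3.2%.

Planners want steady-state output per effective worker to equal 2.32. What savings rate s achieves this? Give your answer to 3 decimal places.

s ≈ 0.430

In steady state, investment equals break-even investment: s·k^α = (n + g + δ)·k.
Since y* = [s/(n + g + δ)]^(α/(1−α)), we have s/(n + g + δ) = (y*)^((1−α)/α) = 2.32^1.3256 = 3.0513.
Therefore s = 3.0513 × (n + g + δ) = 3.0513 × 0.141 = 0.4302.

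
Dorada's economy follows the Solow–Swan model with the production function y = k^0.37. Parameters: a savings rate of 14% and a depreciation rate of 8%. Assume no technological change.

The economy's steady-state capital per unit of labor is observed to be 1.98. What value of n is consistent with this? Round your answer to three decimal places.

n ≈ 0.011

At the steady state, Δk = 0, so s·k^α = (n + δ)·k.
So s / (n + δ) = (k*)^(1−α) = 1.98^0.63 = 1.5378.
Therefore n + δ = s / 1.5378 = 0.14 / 1.5378 = 0.0910, so n = 0.0910 − 0.080 = 0.0110.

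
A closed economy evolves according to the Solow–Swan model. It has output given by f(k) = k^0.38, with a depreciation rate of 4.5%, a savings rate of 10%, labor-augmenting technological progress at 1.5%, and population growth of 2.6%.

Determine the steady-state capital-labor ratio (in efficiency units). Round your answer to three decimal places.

k* ≈ 1.275

Steady state requires s·f(k) = (n + g + δ)·k, i.e. s·k^α = (n + g + δ)·k.
Dividing both sides by k: k^(1−α) = s / (n + g + δ).
k^0.62 = 0.10 / (0.026 + 0.015 + 0.045) = 0.10 / 0.086 = 1.1628
k* = 1.1628^(1/0.62) ≈ 1.2754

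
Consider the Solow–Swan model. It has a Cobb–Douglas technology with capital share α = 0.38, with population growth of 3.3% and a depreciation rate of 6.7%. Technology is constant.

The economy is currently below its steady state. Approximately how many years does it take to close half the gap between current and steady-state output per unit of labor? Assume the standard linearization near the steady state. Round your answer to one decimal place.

t_½ ≈ 11.2 years

Near the steady state the convergence rate is λ = (1 − α)(n + δ).
λ = (1 − 0.38) × 0.100 = 0.62 × 0.100 = 0.0620
Half-life = ln 2 / λ = 0.6931 / 0.0620 ≈ 11.18 years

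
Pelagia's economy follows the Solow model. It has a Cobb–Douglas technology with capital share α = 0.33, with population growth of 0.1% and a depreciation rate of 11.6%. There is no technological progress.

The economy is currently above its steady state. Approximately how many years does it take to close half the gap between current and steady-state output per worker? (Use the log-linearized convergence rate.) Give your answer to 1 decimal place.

Near the steady state the convergence rate is λ = (1 − α)(n + δ).
λ = (1 − 0.33) × 0.117 = 0.67 × 0.117 = 0.07839
Half-life = ln 2 / λ = 0.6931 / 0.07839 ≈ 8.84 years

about 8.8 years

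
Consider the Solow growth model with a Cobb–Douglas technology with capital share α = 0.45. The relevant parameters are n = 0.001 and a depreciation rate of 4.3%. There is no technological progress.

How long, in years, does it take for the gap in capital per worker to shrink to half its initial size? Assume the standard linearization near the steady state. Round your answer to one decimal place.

Near the steady state the convergence rate is λ = (1 − α)(n + δ).
λ = (1 − 0.45) × 0.044 = 0.55 × 0.044 = 0.0242
Half-life = ln 2 / λ = 0.6931 / 0.0242 ≈ 28.64 years

half-life ≈ 28.6 years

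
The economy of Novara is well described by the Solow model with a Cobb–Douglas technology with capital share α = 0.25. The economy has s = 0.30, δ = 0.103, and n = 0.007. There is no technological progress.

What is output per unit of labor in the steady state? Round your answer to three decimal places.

y* = 1.397

In steady state, investment equals break-even investment: s·k^α = (n + δ)·k.
Dividing both sides by k: k^(1−α) = s / (n + δ).
k^0.75 = 0.30 / (0.007 + 0.103) = 0.30 / 0.110 = 2.7273
k* = 2.7273^(1/0.75) ≈ 3.8105
y* = (k*)^α = 3.8105^0.25 ≈ 1.3972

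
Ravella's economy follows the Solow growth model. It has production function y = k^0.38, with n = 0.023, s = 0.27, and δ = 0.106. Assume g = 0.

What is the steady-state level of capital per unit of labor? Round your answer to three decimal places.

At the steady state, Δk = 0, so s·k^α = (n + δ)·k.
Dividing both sides by k: k^(1−α) = s / (n + δ).
k^0.62 = 0.27 / (0.023 + 0.106) = 0.27 / 0.129 = 2.0930
k* = 2.0930^(1/0.62) ≈ 3.2913

k* = 3.291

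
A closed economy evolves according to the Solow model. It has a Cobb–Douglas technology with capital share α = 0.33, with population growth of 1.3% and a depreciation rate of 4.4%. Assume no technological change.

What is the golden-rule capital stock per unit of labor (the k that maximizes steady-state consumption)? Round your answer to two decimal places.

k_gold ≈ 13.75

The golden rule sets f'(k) = n + δ, i.e. α·k^(α−1) = n + δ.
So k^(1−α) = α / (n + δ) = 0.33 / 0.057 = 5.7895.
k_gold = 5.7895^(1/0.67) ≈ 13.7490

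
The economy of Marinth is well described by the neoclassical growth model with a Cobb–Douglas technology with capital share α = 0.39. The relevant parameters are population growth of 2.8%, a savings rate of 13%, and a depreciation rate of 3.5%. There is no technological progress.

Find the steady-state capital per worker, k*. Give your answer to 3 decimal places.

k* ≈ 3.279

Steady state requires s·f(k) = (n + δ)·k, i.e. s·k^α = (n + δ)·k.
Dividing both sides by k: k^(1−α) = s / (n + δ).
k^0.61 = 0.13 / (0.028 + 0.035) = 0.13 / 0.063 = 2.0635
k* = 2.0635^(1/0.61) ≈ 3.2790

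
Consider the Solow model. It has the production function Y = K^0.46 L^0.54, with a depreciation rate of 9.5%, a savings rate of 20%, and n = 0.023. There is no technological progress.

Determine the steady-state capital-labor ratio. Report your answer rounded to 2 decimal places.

At the steady state, Δk = 0, so s·k^α = (n + δ)·k.
Dividing both sides by k: k^(1−α) = s / (n + δ).
k^0.54 = 0.20 / (0.023 + 0.095) = 0.20 / 0.118 = 1.6949
k* = 1.6949^(1/0.54) ≈ 2.6567

k* = 2.66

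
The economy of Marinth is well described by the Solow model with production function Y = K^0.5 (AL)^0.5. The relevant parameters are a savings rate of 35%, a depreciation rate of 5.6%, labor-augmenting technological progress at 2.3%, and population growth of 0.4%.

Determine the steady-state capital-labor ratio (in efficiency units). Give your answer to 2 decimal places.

In steady state, investment equals break-even investment: s·k^α = (n + g + δ)·k.
Dividing both sides by k: k^(1−α) = s / (n + g + δ).
k^0.5 = 0.35 / (0.004 + 0.023 + 0.056) = 0.35 / 0.083 = 4.2169
k* = 4.2169^(1/0.5) ≈ 17.7822

k* ≈ 17.78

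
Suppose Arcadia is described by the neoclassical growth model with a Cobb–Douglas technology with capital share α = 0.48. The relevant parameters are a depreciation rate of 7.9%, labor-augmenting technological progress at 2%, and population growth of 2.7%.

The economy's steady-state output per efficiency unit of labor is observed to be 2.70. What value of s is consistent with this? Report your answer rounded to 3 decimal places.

s ≈ 0.370

Steady state requires s·f(k) = (n + g + δ)·k, i.e. s·k^α = (n + g + δ)·k.
Since y* = [s/(n + g + δ)]^(α/(1−α)), we have s/(n + g + δ) = (y*)^((1−α)/α) = 2.70^1.0833 = 2.9329.
Therefore s = 2.9329 × (n + g + δ) = 2.9329 × 0.126 = 0.3695.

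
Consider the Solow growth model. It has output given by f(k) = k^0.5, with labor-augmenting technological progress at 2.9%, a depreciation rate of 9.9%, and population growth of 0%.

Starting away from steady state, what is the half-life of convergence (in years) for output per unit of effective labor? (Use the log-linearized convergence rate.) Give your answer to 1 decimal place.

t_½ ≈ 10.8 years

Near the steady state the convergence rate is λ = (1 − α)(n + g + δ).
λ = (1 − 0.5) × 0.128 = 0.5 × 0.128 = 0.0640
Half-life = ln 2 / λ = 0.6931 / 0.0640 ≈ 10.83 years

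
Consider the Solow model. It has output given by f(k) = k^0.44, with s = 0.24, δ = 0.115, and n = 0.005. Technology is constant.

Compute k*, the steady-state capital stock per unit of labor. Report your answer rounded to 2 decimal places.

k* ≈ 3.45

Steady state requires s·f(k) = (n + δ)·k, i.e. s·k^α = (n + δ)·k.
Dividing both sides by k: k^(1−α) = s / (n + δ).
k^0.56 = 0.24 / (0.005 + 0.115) = 0.24 / 0.120 = 2.0000
k* = 2.0000^(1/0.56) ≈ 3.4479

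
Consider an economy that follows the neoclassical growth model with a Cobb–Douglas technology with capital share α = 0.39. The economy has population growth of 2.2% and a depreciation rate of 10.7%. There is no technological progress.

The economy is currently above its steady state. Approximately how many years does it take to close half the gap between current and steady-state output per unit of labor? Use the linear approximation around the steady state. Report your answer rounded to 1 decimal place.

t_½ ≈ 8.8 years

Near the steady state the convergence rate is λ = (1 − α)(n + δ).
λ = (1 − 0.39) × 0.129 = 0.61 × 0.129 = 0.07869
Half-life = ln 2 / λ = 0.6931 / 0.07869 ≈ 8.81 years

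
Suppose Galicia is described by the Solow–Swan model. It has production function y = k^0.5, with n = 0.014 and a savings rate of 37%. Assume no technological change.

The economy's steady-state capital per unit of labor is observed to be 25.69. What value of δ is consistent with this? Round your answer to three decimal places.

At the steady state, Δk = 0, so s·k^α = (n + δ)·k.
So s / (n + δ) = (k*)^(1−α) = 25.69^0.5 = 5.0685.
Therefore n + δ = s / 5.0685 = 0.37 / 5.0685 = 0.0730, so δ = 0.0730 − 0.014 = 0.0590.

δ ≈ 0.059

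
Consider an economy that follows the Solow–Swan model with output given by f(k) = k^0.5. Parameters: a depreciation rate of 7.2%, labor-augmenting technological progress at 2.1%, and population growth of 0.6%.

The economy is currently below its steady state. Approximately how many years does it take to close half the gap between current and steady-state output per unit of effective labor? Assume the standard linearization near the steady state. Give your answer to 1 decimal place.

Near the steady state the convergence rate is λ = (1 − α)(n + g + δ).
λ = (1 − 0.5) × 0.099 = 0.5 × 0.099 = 0.0495
Half-life = ln 2 / λ = 0.6931 / 0.0495 ≈ 14.00 years

t_½ ≈ 14.0 years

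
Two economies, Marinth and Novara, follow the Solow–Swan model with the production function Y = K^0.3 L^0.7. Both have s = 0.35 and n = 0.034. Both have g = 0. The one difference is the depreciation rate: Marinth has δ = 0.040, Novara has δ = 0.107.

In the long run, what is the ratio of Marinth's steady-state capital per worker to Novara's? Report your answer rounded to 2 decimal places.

Steady-state k* = [s/(n + δ)]^(1/(1−α)), so the ratio is [ (s_M/(n + δ)_M) / (s_N/(n + δ)_N) ]^1.4286.
s_M/(n + δ)_M = 0.35/0.074 = 4.7297; s_N/(n + δ)_N = 0.35/0.141 = 2.4823.
Ratio = (4.7297/2.4823)^1.4286 = 1.9054^1.4286 ≈ 2.5118

k*_M / k*_N ≈ 2.51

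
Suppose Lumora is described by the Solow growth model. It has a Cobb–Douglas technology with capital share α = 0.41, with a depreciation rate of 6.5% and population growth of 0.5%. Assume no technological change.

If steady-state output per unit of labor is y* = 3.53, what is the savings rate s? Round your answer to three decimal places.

s ≈ 0.430

At the steady state, Δk = 0, so s·k^α = (n + δ)·k.
Since y* = [s/(n + δ)]^(α/(1−α)), we have s/(n + δ) = (y*)^((1−α)/α) = 3.53^1.439 = 6.1411.
Therefore s = 6.1411 × (n + δ) = 6.1411 × 0.070 = 0.4299.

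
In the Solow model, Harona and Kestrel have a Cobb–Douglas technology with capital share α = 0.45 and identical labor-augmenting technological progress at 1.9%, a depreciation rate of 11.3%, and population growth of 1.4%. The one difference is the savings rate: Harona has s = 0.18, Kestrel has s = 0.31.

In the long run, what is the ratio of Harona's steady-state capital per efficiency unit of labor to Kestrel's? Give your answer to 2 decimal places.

Steady-state k* = [s/(n + g + δ)]^(1/(1−α)), so the ratio is [ (s_H/(n + g + δ)_H) / (s_K/(n + g + δ)_K) ]^1.8182.
s_H/(n + g + δ)_H = 0.18/0.146 = 1.2329; s_K/(n + g + δ)_K = 0.31/0.146 = 2.1233.
Ratio = (1.2329/2.1233)^1.8182 = 0.5807^1.8182 ≈ 0.3722

k*_H / k*_K ≈ 0.37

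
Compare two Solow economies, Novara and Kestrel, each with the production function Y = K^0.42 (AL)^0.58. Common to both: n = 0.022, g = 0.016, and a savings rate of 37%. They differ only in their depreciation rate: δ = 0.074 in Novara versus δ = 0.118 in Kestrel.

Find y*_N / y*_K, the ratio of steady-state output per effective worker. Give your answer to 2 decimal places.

y*_N / y*_K ≈ 1.27

Steady-state y* = [s/(n + g + δ)]^(α/(1−α)), so the ratio is [ (s_N/(n + g + δ)_N) / (s_K/(n + g + δ)_K) ]^0.7241.
s_N/(n + g + δ)_N = 0.37/0.112 = 3.3036; s_K/(n + g + δ)_K = 0.37/0.156 = 2.3718.
Ratio = (3.3036/2.3718)^0.7241 = 1.3929^0.7241 ≈ 1.2712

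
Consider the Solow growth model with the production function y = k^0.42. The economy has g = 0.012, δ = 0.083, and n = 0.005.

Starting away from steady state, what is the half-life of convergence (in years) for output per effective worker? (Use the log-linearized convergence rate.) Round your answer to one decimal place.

Near the steady state the convergence rate is λ = (1 − α)(n + g + δ).
λ = (1 − 0.42) × 0.100 = 0.58 × 0.100 = 0.0580
Half-life = ln 2 / λ = 0.6931 / 0.0580 ≈ 11.95 years

half-life ≈ 12.0 years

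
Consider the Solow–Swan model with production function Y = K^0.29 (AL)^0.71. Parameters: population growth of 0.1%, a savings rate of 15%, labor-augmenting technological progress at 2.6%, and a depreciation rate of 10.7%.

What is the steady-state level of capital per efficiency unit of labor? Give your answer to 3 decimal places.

In steady state, investment equals break-even investment: s·k^α = (n + g + δ)·k.
Dividing both sides by k: k^(1−α) = s / (n + g + δ).
k^0.71 = 0.15 / (0.001 + 0.026 + 0.107) = 0.15 / 0.134 = 1.1194
k* = 1.1194^(1/0.71) ≈ 1.1722

k* ≈ 1.172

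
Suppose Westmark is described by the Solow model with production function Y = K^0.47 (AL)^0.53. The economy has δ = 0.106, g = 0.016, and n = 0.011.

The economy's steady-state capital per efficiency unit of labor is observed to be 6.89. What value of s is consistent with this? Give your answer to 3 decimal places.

Steady state requires s·f(k) = (n + g + δ)·k, i.e. s·k^α = (n + g + δ)·k.
So s / (n + g + δ) = (k*)^(1−α) = 6.89^0.53 = 2.7814.
Therefore s = 2.7814 × (n + g + δ) = 2.7814 × 0.133 = 0.3699.

s ≈ 0.370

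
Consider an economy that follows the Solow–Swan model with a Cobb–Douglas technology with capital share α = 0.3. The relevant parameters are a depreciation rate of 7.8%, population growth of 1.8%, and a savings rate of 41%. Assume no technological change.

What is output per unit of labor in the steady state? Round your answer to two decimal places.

Steady state requires s·f(k) = (n + δ)·k, i.e. s·k^α = (n + δ)·k.
Dividing both sides by k: k^(1−α) = s / (n + δ).
k^0.7 = 0.41 / (0.018 + 0.078) = 0.41 / 0.096 = 4.2708
k* = 4.2708^(1/0.7) ≈ 7.9566
y* = (k*)^α = 7.9566^0.3 ≈ 1.8630

y* = 1.86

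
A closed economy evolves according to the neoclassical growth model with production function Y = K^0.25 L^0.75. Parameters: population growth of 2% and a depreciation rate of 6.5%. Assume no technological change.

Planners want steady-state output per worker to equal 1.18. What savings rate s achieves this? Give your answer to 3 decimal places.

At the steady state, Δk = 0, so s·k^α = (n + δ)·k.
Since y* = [s/(n + δ)]^(α/(1−α)), we have s/(n + δ) = (y*)^((1−α)/α) = 1.18^3 = 1.6430.
Therefore s = 1.6430 × (n + δ) = 1.6430 × 0.085 = 0.1397.

s ≈ 0.140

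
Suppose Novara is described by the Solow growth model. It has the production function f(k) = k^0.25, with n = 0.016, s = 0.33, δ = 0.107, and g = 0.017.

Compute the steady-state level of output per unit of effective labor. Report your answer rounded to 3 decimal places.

Steady state requires s·f(k) = (n + g + δ)·k, i.e. s·k^α = (n + g + δ)·k.
Rearranging, k^(1−α) = s / (n + g + δ).
k^0.75 = 0.33 / (0.016 + 0.017 + 0.107) = 0.33 / 0.140 = 2.3571
k* = 2.3571^(1/0.75) ≈ 3.1369
y* = (k*)^α = 3.1369^0.25 ≈ 1.3308

y* = 1.331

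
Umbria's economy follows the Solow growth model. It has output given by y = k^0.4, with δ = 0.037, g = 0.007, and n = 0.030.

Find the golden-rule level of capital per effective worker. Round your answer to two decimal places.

The golden rule sets f'(k) = n + g + δ, i.e. α·k^(α−1) = n + g + δ.
So k^(1−α) = α / (n + g + δ) = 0.4 / 0.074 = 5.4054.
k_gold = 5.4054^(1/0.6) ≈ 16.6487

k_gold ≈ 16.65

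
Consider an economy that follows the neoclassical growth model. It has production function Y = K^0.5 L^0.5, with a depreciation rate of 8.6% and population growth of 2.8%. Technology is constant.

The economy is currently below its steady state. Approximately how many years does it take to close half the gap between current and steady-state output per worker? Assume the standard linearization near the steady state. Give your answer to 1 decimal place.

about 12.2 years

Near the steady state the convergence rate is λ = (1 − α)(n + δ).
λ = (1 − 0.5) × 0.114 = 0.5 × 0.114 = 0.0570
Half-life = ln 2 / λ = 0.6931 / 0.0570 ≈ 12.16 years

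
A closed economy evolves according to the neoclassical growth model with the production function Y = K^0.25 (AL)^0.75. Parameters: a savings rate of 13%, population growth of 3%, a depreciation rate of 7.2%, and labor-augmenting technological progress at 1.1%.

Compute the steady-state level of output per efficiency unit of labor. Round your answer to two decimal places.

Steady state requires s·f(k) = (n + g + δ)·k, i.e. s·k^α = (n + g + δ)·k.
Dividing both sides by k: k^(1−α) = s / (n + g + δ).
k^0.75 = 0.13 / (0.030 + 0.011 + 0.072) = 0.13 / 0.113 = 1.1504
k* = 1.1504^(1/0.75) ≈ 1.2054
y* = (k*)^α = 1.2054^0.25 ≈ 1.0478

y* = 1.05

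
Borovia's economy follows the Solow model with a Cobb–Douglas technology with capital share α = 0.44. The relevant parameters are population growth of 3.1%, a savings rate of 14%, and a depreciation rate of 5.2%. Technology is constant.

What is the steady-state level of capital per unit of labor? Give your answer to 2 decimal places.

k* ≈ 2.54

Steady state requires s·f(k) = (n + δ)·k, i.e. s·k^α = (n + δ)·k.
Dividing both sides by k: k^(1−α) = s / (n + δ).
k^0.56 = 0.14 / (0.031 + 0.052) = 0.14 / 0.083 = 1.6867
k* = 1.6867^(1/0.56) ≈ 2.5435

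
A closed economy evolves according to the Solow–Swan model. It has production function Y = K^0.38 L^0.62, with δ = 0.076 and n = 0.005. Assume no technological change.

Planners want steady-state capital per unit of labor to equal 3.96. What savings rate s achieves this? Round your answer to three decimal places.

s ≈ 0.190

Steady state requires s·f(k) = (n + δ)·k, i.e. s·k^α = (n + δ)·k.
So s / (n + δ) = (k*)^(1−α) = 3.96^0.62 = 2.3473.
Therefore s = 2.3473 × (n + δ) = 2.3473 × 0.081 = 0.1901.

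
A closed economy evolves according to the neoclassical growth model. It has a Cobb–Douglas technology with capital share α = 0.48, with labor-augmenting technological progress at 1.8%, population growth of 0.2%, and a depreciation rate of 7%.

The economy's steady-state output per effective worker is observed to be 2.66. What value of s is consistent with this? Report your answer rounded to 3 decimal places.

Steady state requires s·f(k) = (n + g + δ)·k, i.e. s·k^α = (n + g + δ)·k.
Since y* = [s/(n + g + δ)]^(α/(1−α)), we have s/(n + g + δ) = (y*)^((1−α)/α) = 2.66^1.0833 = 2.8859.
Therefore s = 2.8859 × (n + g + δ) = 2.8859 × 0.090 = 0.2597.

s ≈ 0.260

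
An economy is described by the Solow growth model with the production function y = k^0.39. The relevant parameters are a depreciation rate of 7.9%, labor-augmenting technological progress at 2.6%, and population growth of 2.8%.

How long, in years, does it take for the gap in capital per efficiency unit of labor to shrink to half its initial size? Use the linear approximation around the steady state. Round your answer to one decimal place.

about 8.5 years

Near the steady state the convergence rate is λ = (1 − α)(n + g + δ).
λ = (1 − 0.39) × 0.133 = 0.61 × 0.133 = 0.08113
Half-life = ln 2 / λ = 0.6931 / 0.08113 ≈ 8.54 years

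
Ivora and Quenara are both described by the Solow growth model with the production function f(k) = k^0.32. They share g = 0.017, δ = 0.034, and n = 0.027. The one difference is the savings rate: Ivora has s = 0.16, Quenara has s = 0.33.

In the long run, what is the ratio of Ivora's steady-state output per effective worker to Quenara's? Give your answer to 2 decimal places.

Steady-state y* = [s/(n + g + δ)]^(α/(1−α)), so the ratio is [ (s_I/(n + g + δ)_I) / (s_Q/(n + g + δ)_Q) ]^0.4706.
s_I/(n + g + δ)_I = 0.16/0.078 = 2.0513; s_Q/(n + g + δ)_Q = 0.33/0.078 = 4.2308.
Ratio = (2.0513/4.2308)^0.4706 = 0.4848^0.4706 ≈ 0.7113

y*_I / y*_Q ≈ 0.71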